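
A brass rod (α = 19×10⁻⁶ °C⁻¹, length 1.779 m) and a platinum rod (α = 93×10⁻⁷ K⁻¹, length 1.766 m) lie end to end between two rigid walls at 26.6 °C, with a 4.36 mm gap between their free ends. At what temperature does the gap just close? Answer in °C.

T = 113 °C

Gap closes when ΔL₁ + ΔL₂ = 4.36 mm = 4.36×10⁻³ m
(α₁L₁ + α₂L₂)ΔT = g
α₁L₁ + α₂L₂ = 19×10⁻⁶×1.779 + 93×10⁻⁷×1.766 = 5.02248×10⁻⁵ m/K
ΔT = 4.36×10⁻³ / 5.02248×10⁻⁵ = 86.81 K
T = 26.6 + 86.81 = 113.41 °C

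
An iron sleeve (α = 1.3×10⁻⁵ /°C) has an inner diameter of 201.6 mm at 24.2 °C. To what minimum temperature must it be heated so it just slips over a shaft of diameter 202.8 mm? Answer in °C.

T = 482 °C

Required Δd = 202.8 − 201.6 = 1.2 mm
Δd = αd₀ΔT ⇒ ΔT = Δd/(αd₀) = 1.2 / (1.3×10⁻⁵ × 201.6) = 457.88 K
T_min = 24.2 + 457.88 = 482.08 °C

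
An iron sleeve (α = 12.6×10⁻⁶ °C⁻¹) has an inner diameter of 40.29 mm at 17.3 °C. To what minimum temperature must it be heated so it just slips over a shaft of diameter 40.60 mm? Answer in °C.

T = 628 °C

Required Δd = 40.60 − 40.29 = 0.31 mm
Δd = αd₀ΔT ⇒ ΔT = Δd/(αd₀) = 0.31 / (12.6×10⁻⁶ × 40.29) = 610.65 K
T_min = 17.3 + 610.65 = 627.95 °C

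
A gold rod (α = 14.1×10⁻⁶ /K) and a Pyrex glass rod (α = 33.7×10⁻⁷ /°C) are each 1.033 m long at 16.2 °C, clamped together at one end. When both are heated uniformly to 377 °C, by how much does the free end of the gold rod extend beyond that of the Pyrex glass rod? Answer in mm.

ΔT = 360.8 K
gold: ΔL = 14.1×10⁻⁶ × 1.033 m × 360.8 = 5.2552×10⁻³ m = 5.2552 mm
Pyrex glass: ΔL = 33.7×10⁻⁷ × 1.033 m × 360.8 = 1.2560×10⁻³ m = 1.2560 mm
difference = 5.2552 − 1.2560 = 3.9992 mm

4.00 mm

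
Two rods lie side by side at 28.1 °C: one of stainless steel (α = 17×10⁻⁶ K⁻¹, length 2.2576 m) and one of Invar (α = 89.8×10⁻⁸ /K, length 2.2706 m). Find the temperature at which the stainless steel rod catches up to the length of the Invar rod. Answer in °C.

L₁(1 + α₁ΔT) = L₂(1 + α₂ΔT) ⇒ ΔT = (L₂ − L₁)/(α₁L₁ − α₂L₂)
L₂ − L₁ = 2.2706 − 2.2576 = 1.30×10⁻² m
α₁L₁ − α₂L₂ = 17×10⁻⁶×2.2576 − 89.8×10⁻⁸×2.2706 = 3.63402012×10⁻⁵ m/K
ΔT = 1.30×10⁻² / 3.63402012×10⁻⁵ = 357.731 K
T = 28.1 + 357.731 = 385.831 °C

T = 385.8 °C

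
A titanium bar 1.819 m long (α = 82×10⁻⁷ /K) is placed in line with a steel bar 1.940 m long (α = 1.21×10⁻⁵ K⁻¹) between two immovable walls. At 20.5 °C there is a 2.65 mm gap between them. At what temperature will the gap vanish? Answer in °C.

T = 89.5 °C

α₁L₁ = 1.49158×10⁻⁵ m/K, α₂L₂ = 2.3474×10⁻⁵ m/K → total 3.83898×10⁻⁵ m/K
ΔT = g/(α₁L₁+α₂L₂) = 2.65×10⁻³ / 3.83898×10⁻⁵ = 69.029 K
T = 20.5 + 69.029 = 89.529 °C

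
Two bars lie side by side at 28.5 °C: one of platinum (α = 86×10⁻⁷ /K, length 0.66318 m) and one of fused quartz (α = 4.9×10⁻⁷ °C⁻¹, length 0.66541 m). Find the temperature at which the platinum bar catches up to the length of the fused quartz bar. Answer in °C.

T = 443.2 °C

L₁(1 + α₁ΔT) = L₂(1 + α₂ΔT) ⇒ ΔT = (L₂ − L₁)/(α₁L₁ − α₂L₂)
L₂ − L₁ = 0.66541 − 0.66318 = 2.23×10⁻³ m
α₁L₁ − α₂L₂ = 86×10⁻⁷×0.66318 − 4.9×10⁻⁷×0.66541 = 5.3772971×10⁻⁶ m/K
ΔT = 2.23×10⁻³ / 5.3772971×10⁻⁶ = 414.706 K
T = 28.5 + 414.706 = 443.206 °C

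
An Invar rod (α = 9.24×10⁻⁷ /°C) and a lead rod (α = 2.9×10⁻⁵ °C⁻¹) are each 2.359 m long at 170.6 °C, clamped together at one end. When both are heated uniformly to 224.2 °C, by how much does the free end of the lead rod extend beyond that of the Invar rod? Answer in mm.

ΔT = 53.6 K
Invar: ΔL = 9.24×10⁻⁷ × 2.359 m × 53.6 = 1.1683×10⁻⁴ m = 0.11683 mm
lead: ΔL = 2.9×10⁻⁵ × 2.359 m × 53.6 = 3.6668×10⁻³ m = 3.6668 mm
difference = 3.6668 − 0.11683 = 3.54997 mm

3.55 mm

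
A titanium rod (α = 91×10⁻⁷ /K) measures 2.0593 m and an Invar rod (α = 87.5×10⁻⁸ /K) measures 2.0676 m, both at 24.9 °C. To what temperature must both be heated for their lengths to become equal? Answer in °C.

T = 515.1 °C

L₁(1 + α₁ΔT) = L₂(1 + α₂ΔT) ⇒ ΔT = (L₂ − L₁)/(α₁L₁ − α₂L₂)
L₂ − L₁ = 2.0676 − 2.0593 = 8.30×10⁻³ m
α₁L₁ − α₂L₂ = 91×10⁻⁷×2.0593 − 87.5×10⁻⁸×2.0676 = 1.693048×10⁻⁵ m/K
ΔT = 8.30×10⁻³ / 1.693048×10⁻⁵ = 490.240 K
T = 24.9 + 490.240 = 515.140 °C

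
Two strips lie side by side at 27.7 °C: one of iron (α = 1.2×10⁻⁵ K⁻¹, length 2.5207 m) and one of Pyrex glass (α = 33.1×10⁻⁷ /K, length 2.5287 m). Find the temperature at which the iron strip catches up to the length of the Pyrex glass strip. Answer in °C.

T = 393.4 °C

Equal length when α₁L₁ΔT − α₂L₂ΔT = L₂ − L₁ = 8.00×10⁻³ m
α₁L₁ = 3.02484×10⁻⁵, α₂L₂ = 8.369997×10⁻⁶ → Δ(αL) = 2.1878403×10⁻⁵ m/K
ΔT = 8.00×10⁻³ / 2.1878403×10⁻⁵ = 365.657 K, so T = 27.7 + 365.657 = 393.357 °C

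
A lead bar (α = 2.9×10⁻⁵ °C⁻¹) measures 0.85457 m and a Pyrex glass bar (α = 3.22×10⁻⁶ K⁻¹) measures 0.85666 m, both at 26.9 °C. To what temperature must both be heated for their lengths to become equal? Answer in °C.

L₁(1 + α₁ΔT) = L₂(1 + α₂ΔT) ⇒ ΔT = (L₂ − L₁)/(α₁L₁ − α₂L₂)
L₂ − L₁ = 0.85666 − 0.85457 = 2.09×10⁻³ m
α₁L₁ − α₂L₂ = 2.9×10⁻⁵×0.85457 − 3.22×10⁻⁶×0.85666 = 2.20240848×10⁻⁵ m/K
ΔT = 2.09×10⁻³ / 2.20240848×10⁻⁵ = 94.896 K
T = 26.9 + 94.896 = 121.796 °C

T = 121.8 °C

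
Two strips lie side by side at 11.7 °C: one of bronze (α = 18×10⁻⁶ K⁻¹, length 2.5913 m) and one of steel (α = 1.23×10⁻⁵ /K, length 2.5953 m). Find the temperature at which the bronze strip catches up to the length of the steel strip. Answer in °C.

T = 283.4 °C

L₁(1 + α₁ΔT) = L₂(1 + α₂ΔT) ⇒ ΔT = (L₂ − L₁)/(α₁L₁ − α₂L₂)
L₂ − L₁ = 2.5953 − 2.5913 = 4.00×10⁻³ m
α₁L₁ − α₂L₂ = 18×10⁻⁶×2.5913 − 1.23×10⁻⁵×2.5953 = 1.472121×10⁻⁵ m/K
ΔT = 4.00×10⁻³ / 1.472121×10⁻⁵ = 271.717 K
T = 11.7 + 271.717 = 283.417 °C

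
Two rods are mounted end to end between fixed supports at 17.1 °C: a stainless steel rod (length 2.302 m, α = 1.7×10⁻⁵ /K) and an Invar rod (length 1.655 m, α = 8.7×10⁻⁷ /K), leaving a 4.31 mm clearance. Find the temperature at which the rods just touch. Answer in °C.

α₁L₁ = 3.9134×10⁻⁵ m/K, α₂L₂ = 1.43985×10⁻⁶ m/K → total 4.057385×10⁻⁵ m/K
ΔT = g/(α₁L₁+α₂L₂) = 4.31×10⁻³ / 4.057385×10⁻⁵ = 106.23 K
T = 17.1 + 106.23 = 123.33 °C

T = 123 °C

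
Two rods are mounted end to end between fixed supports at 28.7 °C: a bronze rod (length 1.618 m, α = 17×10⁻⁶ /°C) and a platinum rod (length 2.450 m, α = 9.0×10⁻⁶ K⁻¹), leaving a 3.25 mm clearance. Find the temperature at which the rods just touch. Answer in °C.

Gap closes when ΔL₁ + ΔL₂ = 3.25 mm = 3.25×10⁻³ m
(α₁L₁ + α₂L₂)ΔT = g
α₁L₁ + α₂L₂ = 17×10⁻⁶×1.618 + 9.0×10⁻⁶×2.450 = 4.9556×10⁻⁵ m/K
ΔT = 3.25×10⁻³ / 4.9556×10⁻⁵ = 65.582 K
T = 28.7 + 65.582 = 94.282 °C

T = 94.3 °C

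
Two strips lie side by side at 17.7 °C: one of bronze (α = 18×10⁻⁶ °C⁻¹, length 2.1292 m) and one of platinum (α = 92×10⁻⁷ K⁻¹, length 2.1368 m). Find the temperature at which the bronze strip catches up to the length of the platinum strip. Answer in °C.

T = 424.8 °C

Equal length when α₁L₁ΔT − α₂L₂ΔT = L₂ − L₁ = 7.60×10⁻³ m
α₁L₁ = 3.83256×10⁻⁵, α₂L₂ = 1.965856×10⁻⁵ → Δ(αL) = 1.866704×10⁻⁵ m/K
ΔT = 7.60×10⁻³ / 1.866704×10⁻⁵ = 407.135 K, so T = 17.7 + 407.135 = 424.835 °C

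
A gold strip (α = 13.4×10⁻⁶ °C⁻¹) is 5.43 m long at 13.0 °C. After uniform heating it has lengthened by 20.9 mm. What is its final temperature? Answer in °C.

ΔL = αL₀ΔT ⇒ ΔT = ΔL / (αL₀)
ΔT = 20.9×10⁻³ m / (13.4×10⁻⁶ × 5.43 m) = 287.24 K
T = 13.0 + 287.24 = 300.24 °C

T = 300 °C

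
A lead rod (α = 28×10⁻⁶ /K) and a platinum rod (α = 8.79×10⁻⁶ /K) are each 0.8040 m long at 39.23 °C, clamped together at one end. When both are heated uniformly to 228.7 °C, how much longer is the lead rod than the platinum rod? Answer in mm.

ΔT = 189.47 K
lead: ΔL = 28×10⁻⁶ × 0.8040 m × 189.47 = 4.2653×10⁻³ m = 4.2653 mm
platinum: ΔL = 8.79×10⁻⁶ × 0.8040 m × 189.47 = 1.3390×10⁻³ m = 1.3390 mm
difference = 4.2653 − 1.3390 = 2.9263 mm

2.93 mm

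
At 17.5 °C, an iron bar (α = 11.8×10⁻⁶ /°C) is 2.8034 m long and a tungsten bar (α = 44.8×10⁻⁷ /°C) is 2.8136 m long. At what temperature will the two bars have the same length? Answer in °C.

L₁(1 + α₁ΔT) = L₂(1 + α₂ΔT) ⇒ ΔT = (L₂ − L₁)/(α₁L₁ − α₂L₂)
L₂ − L₁ = 2.8136 − 2.8034 = 1.02×10⁻² m
α₁L₁ − α₂L₂ = 11.8×10⁻⁶×2.8034 − 44.8×10⁻⁷×2.8136 = 2.0475192×10⁻⁵ m/K
ΔT = 1.02×10⁻² / 2.0475192×10⁻⁵ = 498.164 K
T = 17.5 + 498.164 = 515.664 °C

T = 515.7 °C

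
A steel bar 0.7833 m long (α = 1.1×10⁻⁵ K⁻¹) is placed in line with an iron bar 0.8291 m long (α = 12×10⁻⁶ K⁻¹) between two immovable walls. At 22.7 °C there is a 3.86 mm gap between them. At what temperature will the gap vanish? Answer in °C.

T = 231 °C

Gap closes when ΔL₁ + ΔL₂ = 3.86 mm = 3.86×10⁻³ m
(α₁L₁ + α₂L₂)ΔT = g
α₁L₁ + α₂L₂ = 1.1×10⁻⁵×0.7833 + 12×10⁻⁶×0.8291 = 1.85655×10⁻⁵ m/K
ΔT = 3.86×10⁻³ / 1.85655×10⁻⁵ = 207.91 K
T = 22.7 + 207.91 = 230.61 °C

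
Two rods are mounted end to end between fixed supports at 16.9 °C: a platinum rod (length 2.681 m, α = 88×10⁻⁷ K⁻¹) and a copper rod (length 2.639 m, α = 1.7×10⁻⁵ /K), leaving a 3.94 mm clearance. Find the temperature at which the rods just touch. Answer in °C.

α₁L₁ = 2.35928×10⁻⁵ m/K, α₂L₂ = 4.4863×10⁻⁵ m/K → total 6.84558×10⁻⁵ m/K
ΔT = g/(α₁L₁+α₂L₂) = 3.94×10⁻³ / 6.84558×10⁻⁵ = 57.555 K
T = 16.9 + 57.555 = 74.455 °C

T = 74.5 °C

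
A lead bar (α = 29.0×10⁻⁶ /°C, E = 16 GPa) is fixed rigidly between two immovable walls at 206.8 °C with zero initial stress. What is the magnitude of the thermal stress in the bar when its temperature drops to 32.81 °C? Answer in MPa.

Fully constrained: the free strain ε = αΔT is blocked, so σ = Eε = EαΔT.
|ΔT| = 173.99 K
σ = 16.0×10⁹ × 29.0×10⁻⁶ × 173.99 = 8.07×10⁷ Pa

σ = 80.7 MPa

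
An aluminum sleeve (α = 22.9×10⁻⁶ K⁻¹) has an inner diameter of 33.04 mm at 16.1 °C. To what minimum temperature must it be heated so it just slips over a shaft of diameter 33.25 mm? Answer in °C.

T = 294 °C

Required Δd = 33.25 − 33.04 = 0.21 mm
Δd = αd₀ΔT ⇒ ΔT = Δd/(αd₀) = 0.21 / (22.9×10⁻⁶ × 33.04) = 277.55 K
T_min = 16.1 + 277.55 = 293.65 °C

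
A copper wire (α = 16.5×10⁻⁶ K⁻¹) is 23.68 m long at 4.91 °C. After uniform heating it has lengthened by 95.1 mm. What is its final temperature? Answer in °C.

T = 248 °C

ΔL = αL₀ΔT ⇒ ΔT = ΔL / (αL₀)
ΔT = 95.1×10⁻³ m / (16.5×10⁻⁶ × 23.68 m) = 243.40 K
T = 4.91 + 243.40 = 248.31 °C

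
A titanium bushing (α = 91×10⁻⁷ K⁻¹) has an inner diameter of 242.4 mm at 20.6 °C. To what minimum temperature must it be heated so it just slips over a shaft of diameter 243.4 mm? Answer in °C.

Required Δd = 243.4 − 242.4 = 1.0 mm
Δd = αd₀ΔT ⇒ ΔT = Δd/(αd₀) = 1.0 / (91×10⁻⁷ × 242.4) = 453.34 K
T_min = 20.6 + 453.34 = 473.94 °C

T = 474 °C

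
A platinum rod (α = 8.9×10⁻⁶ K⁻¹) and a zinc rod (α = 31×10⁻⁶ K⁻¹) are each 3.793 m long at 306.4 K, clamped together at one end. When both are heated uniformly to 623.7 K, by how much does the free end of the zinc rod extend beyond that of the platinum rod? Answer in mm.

26.6 mm

ΔT = 317.3 K
platinum: ΔL = 8.9×10⁻⁶ × 3.793 m × 317.3 = 1.0711×10⁻² m = 10.711 mm
zinc: ΔL = 31×10⁻⁶ × 3.793 m × 317.3 = 3.7309×10⁻² m = 37.309 mm
difference = 37.309 − 10.711 = 26.598 mm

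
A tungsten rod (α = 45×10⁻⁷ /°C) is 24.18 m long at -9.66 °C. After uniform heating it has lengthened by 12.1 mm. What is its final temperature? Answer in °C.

T = 102 °C

ΔL = αL₀ΔT ⇒ ΔT = ΔL / (αL₀)
ΔT = 12.1×10⁻³ m / (45×10⁻⁷ × 24.18 m) = 111.20 K
T = -9.66 + 111.20 = 101.54 °C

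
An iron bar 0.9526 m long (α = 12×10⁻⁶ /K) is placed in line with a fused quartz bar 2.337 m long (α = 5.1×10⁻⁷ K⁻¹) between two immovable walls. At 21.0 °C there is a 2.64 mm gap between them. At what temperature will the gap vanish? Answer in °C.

Gap closes when ΔL₁ + ΔL₂ = 2.64 mm = 2.64×10⁻³ m
(α₁L₁ + α₂L₂)ΔT = g
α₁L₁ + α₂L₂ = 12×10⁻⁶×0.9526 + 5.1×10⁻⁷×2.337 = 1.262307×10⁻⁵ m/K
ΔT = 2.64×10⁻³ / 1.262307×10⁻⁵ = 209.14 K
T = 21.0 + 209.14 = 230.14 °C

T = 230 °C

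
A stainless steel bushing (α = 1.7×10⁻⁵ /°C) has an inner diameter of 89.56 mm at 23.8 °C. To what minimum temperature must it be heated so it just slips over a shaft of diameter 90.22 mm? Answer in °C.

T = 457 °C

Required Δd = 90.22 − 89.56 = 0.66 mm
Δd = αd₀ΔT ⇒ ΔT = Δd/(αd₀) = 0.66 / (1.7×10⁻⁵ × 89.56) = 433.49 K
T_min = 23.8 + 433.49 = 457.29 °C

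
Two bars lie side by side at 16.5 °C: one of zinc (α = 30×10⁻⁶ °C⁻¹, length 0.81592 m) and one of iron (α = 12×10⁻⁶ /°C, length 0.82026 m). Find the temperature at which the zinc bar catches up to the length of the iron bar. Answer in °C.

T = 313.1 °C

L₁(1 + α₁ΔT) = L₂(1 + α₂ΔT) ⇒ ΔT = (L₂ − L₁)/(α₁L₁ − α₂L₂)
L₂ − L₁ = 0.82026 − 0.81592 = 4.34×10⁻³ m
α₁L₁ − α₂L₂ = 30×10⁻⁶×0.81592 − 12×10⁻⁶×0.82026 = 1.463448×10⁻⁵ m/K
ΔT = 4.34×10⁻³ / 1.463448×10⁻⁵ = 296.560 K
T = 16.5 + 296.560 = 313.060 °C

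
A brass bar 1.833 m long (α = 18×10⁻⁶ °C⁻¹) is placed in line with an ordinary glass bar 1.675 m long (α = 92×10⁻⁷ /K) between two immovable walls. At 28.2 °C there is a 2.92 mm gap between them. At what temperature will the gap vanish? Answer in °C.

α₁L₁ = 3.2994×10⁻⁵ m/K, α₂L₂ = 1.541×10⁻⁵ m/K → total 4.8404×10⁻⁵ m/K
ΔT = g/(α₁L₁+α₂L₂) = 2.92×10⁻³ / 4.8404×10⁻⁵ = 60.326 K
T = 28.2 + 60.326 = 88.526 °C

T = 88.5 °C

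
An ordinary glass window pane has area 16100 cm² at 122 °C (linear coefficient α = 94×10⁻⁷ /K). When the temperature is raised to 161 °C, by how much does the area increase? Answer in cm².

ΔA = 11.8 cm²

Area coefficient ≈ 2α; |ΔT| = 39 K
ΔA = 2αA₀ΔT = 2(94×10⁻⁷)(16100)(39) = 11.8 cm²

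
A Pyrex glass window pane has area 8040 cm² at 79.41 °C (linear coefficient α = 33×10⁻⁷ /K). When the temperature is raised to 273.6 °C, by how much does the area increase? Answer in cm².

Area coefficient ≈ 2α; |ΔT| = 194.19 K
ΔA = 2αA₀ΔT = 2(33×10⁻⁷)(8040)(194.19) = 10.3 cm²

ΔA = 10.3 cm²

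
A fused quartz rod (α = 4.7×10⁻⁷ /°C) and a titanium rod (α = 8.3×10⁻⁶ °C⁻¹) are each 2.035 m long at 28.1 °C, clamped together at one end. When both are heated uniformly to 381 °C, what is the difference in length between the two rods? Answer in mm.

5.62 mm

ΔT = 352.9 K
fused quartz: ΔL = 4.7×10⁻⁷ × 2.035 m × 352.9 = 3.3753×10⁻⁴ m = 0.33753 mm
titanium: ΔL = 8.3×10⁻⁶ × 2.035 m × 352.9 = 5.9607×10⁻³ m = 5.9607 mm
difference = 5.9607 − 0.33753 = 5.62317 mm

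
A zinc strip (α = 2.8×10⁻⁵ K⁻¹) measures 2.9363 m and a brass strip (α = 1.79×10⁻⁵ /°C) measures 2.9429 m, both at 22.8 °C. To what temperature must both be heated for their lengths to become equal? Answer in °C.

Equal length when α₁L₁ΔT − α₂L₂ΔT = L₂ − L₁ = 6.60×10⁻³ m
α₁L₁ = 8.22164×10⁻⁵, α₂L₂ = 5.267791×10⁻⁵ → Δ(αL) = 2.953849×10⁻⁵ m/K
ΔT = 6.60×10⁻³ / 2.953849×10⁻⁵ = 223.437 K, so T = 22.8 + 223.437 = 246.237 °C

T = 246.2 °C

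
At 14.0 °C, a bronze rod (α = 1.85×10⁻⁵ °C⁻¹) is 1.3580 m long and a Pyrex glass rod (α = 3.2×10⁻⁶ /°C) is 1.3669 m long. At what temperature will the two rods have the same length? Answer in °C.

T = 442.9 °C

Equal length when α₁L₁ΔT − α₂L₂ΔT = L₂ − L₁ = 8.90×10⁻³ m
α₁L₁ = 2.5123×10⁻⁵, α₂L₂ = 4.37408×10⁻⁶ → Δ(αL) = 2.074892×10⁻⁵ m/K
ΔT = 8.90×10⁻³ / 2.074892×10⁻⁵ = 428.938 K, so T = 14.0 + 428.938 = 442.938 °C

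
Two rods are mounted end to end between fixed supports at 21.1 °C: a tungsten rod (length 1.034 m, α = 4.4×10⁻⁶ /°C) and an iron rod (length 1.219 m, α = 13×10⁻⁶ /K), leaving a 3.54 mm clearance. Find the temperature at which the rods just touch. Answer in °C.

T = 195 °C

Gap closes when ΔL₁ + ΔL₂ = 3.54 mm = 3.54×10⁻³ m
(α₁L₁ + α₂L₂)ΔT = g
α₁L₁ + α₂L₂ = 4.4×10⁻⁶×1.034 + 13×10⁻⁶×1.219 = 2.03966×10⁻⁵ m/K
ΔT = 3.54×10⁻³ / 2.03966×10⁻⁵ = 173.56 K
T = 21.1 + 173.56 = 194.66 °C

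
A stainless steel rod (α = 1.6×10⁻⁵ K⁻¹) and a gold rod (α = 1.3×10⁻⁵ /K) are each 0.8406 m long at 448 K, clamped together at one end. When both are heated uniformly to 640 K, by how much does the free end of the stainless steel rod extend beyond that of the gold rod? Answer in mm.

ΔT = 192 K
stainless steel: ΔL = 1.6×10⁻⁵ × 0.8406 m × 192 = 2.5823×10⁻³ m = 2.5823 mm
gold: ΔL = 1.3×10⁻⁵ × 0.8406 m × 192 = 2.0981×10⁻³ m = 2.0981 mm
difference = 2.5823 − 2.0981 = 0.4842 mm

0.484 mm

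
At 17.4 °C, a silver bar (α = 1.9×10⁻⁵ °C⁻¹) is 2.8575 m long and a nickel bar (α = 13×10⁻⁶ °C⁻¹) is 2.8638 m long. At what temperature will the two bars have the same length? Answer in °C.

Equal length when α₁L₁ΔT − α₂L₂ΔT = L₂ − L₁ = 6.30×10⁻³ m
α₁L₁ = 5.42925×10⁻⁵, α₂L₂ = 3.72294×10⁻⁵ → Δ(αL) = 1.70631×10⁻⁵ m/K
ΔT = 6.30×10⁻³ / 1.70631×10⁻⁵ = 369.218 K, so T = 17.4 + 369.218 = 386.618 °C

T = 386.6 °C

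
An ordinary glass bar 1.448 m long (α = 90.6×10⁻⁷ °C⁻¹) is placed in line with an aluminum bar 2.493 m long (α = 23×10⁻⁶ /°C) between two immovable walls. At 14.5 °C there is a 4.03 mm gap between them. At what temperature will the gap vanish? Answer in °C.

α₁L₁ = 1.311888×10⁻⁵ m/K, α₂L₂ = 5.7339×10⁻⁵ m/K → total 7.045788×10⁻⁵ m/K
ΔT = g/(α₁L₁+α₂L₂) = 4.03×10⁻³ / 7.045788×10⁻⁵ = 57.197 K
T = 14.5 + 57.197 = 71.697 °C

T = 71.7 °C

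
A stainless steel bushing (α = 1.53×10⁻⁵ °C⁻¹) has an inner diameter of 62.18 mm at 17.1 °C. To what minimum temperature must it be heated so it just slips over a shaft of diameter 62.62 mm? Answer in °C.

T = 480 °C

Required Δd = 62.62 − 62.18 = 0.44 mm
Δd = αd₀ΔT ⇒ ΔT = Δd/(αd₀) = 0.44 / (1.53×10⁻⁵ × 62.18) = 462.50 K
T_min = 17.1 + 462.50 = 479.60 °C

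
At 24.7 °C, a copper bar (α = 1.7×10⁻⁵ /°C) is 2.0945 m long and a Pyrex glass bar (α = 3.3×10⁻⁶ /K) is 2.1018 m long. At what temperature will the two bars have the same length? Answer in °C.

T = 279.3 °C

L₁(1 + α₁ΔT) = L₂(1 + α₂ΔT) ⇒ ΔT = (L₂ − L₁)/(α₁L₁ − α₂L₂)
L₂ − L₁ = 2.1018 − 2.0945 = 7.30×10⁻³ m
α₁L₁ − α₂L₂ = 1.7×10⁻⁵×2.0945 − 3.3×10⁻⁶×2.1018 = 2.867056×10⁻⁵ m/K
ΔT = 7.30×10⁻³ / 2.867056×10⁻⁵ = 254.617 K
T = 24.7 + 254.617 = 279.317 °C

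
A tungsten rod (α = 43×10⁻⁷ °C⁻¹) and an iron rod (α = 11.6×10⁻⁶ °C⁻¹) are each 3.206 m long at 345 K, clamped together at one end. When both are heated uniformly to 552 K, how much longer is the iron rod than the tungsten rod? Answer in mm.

ΔT = 207 K
tungsten: ΔL = 43×10⁻⁷ × 3.206 m × 207 = 2.8537×10⁻³ m = 2.8537 mm
iron: ΔL = 11.6×10⁻⁶ × 3.206 m × 207 = 7.6982×10⁻³ m = 7.6982 mm
difference = 7.6982 − 2.8537 = 4.8445 mm

4.84 mm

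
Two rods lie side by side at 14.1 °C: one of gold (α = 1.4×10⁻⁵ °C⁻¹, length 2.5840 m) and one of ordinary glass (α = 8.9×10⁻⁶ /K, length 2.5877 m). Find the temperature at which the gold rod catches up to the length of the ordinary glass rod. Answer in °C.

T = 295.6 °C

L₁(1 + α₁ΔT) = L₂(1 + α₂ΔT) ⇒ ΔT = (L₂ − L₁)/(α₁L₁ − α₂L₂)
L₂ − L₁ = 2.5877 − 2.5840 = 3.70×10⁻³ m
α₁L₁ − α₂L₂ = 1.4×10⁻⁵×2.5840 − 8.9×10⁻⁶×2.5877 = 1.314547×10⁻⁵ m/K
ΔT = 3.70×10⁻³ / 1.314547×10⁻⁵ = 281.466 K
T = 14.1 + 281.466 = 295.566 °C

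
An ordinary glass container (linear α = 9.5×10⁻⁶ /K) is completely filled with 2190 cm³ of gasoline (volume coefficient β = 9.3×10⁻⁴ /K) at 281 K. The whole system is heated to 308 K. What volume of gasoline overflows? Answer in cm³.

The container also expands: β_container ≈ 3α = 2.85×10⁻⁵ /K
Net overflow = V₀(β_liq − 3α_cont)ΔT
β − 3α = 9.30×10⁻⁴ − 2.85×10⁻⁵ = 9.015×10⁻⁴ /K; ΔT = 27 K
ΔV = 2190 × 9.015×10⁻⁴ × 27 = 53.3 cm³

53.3 cm³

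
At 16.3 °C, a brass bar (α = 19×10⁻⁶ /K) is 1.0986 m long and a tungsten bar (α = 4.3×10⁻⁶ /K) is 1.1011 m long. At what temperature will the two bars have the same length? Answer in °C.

T = 171.2 °C

Equal length when α₁L₁ΔT − α₂L₂ΔT = L₂ − L₁ = 2.50×10⁻³ m
α₁L₁ = 2.08734×10⁻⁵, α₂L₂ = 4.73473×10⁻⁶ → Δ(αL) = 1.613867×10⁻⁵ m/K
ΔT = 2.50×10⁻³ / 1.613867×10⁻⁵ = 154.907 K, so T = 16.3 + 154.907 = 171.207 °C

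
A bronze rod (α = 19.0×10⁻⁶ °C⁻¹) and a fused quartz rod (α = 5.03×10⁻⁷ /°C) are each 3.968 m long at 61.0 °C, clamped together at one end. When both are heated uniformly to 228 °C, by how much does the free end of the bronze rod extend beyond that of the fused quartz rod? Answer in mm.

ΔT = 167.0 K
bronze: ΔL = 19.0×10⁻⁶ × 3.968 m × 167.0 = 1.2590×10⁻² m = 12.590 mm
fused quartz: ΔL = 5.03×10⁻⁷ × 3.968 m × 167.0 = 3.3332×10⁻⁴ m = 0.33332 mm
difference = 12.590 − 0.33332 = 12.25668 mm

12.3 mm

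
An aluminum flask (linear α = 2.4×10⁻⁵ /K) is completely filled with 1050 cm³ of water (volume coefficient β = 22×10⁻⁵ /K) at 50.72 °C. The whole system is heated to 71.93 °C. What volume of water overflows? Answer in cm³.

The flask also expands: β_container ≈ 3α = 7.2×10⁻⁵ /K
Net overflow = V₀(β_liq − 3α_cont)ΔT
β − 3α = 2.20×10⁻⁴ − 7.2×10⁻⁵ = 1.48×10⁻⁴ /K; ΔT = 21.21 K
ΔV = 1050 × 1.48×10⁻⁴ × 21.21 = 3.30 cm³

3.30 cm³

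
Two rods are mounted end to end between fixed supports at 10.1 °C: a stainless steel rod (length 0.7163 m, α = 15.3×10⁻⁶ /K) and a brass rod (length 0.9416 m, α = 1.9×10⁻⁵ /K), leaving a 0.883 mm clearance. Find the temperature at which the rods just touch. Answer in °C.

α₁L₁ = 1.095939×10⁻⁵ m/K, α₂L₂ = 1.78904×10⁻⁵ m/K → total 2.884979×10⁻⁵ m/K
ΔT = g/(α₁L₁+α₂L₂) = 8.83×10⁻⁴ / 2.884979×10⁻⁵ = 30.607 K
T = 10.1 + 30.607 = 40.707 °C

T = 40.7 °C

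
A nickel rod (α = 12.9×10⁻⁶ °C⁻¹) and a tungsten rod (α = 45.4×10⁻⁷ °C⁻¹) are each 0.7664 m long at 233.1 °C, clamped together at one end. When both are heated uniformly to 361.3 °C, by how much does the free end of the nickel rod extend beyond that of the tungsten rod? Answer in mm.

0.821 mm

ΔT = 128.2 K
nickel: ΔL = 12.9×10⁻⁶ × 0.7664 m × 128.2 = 1.2675×10⁻³ m = 1.2675 mm
tungsten: ΔL = 45.4×10⁻⁷ × 0.7664 m × 128.2 = 4.4607×10⁻⁴ m = 0.44607 mm
difference = 1.2675 − 0.44607 = 0.82143 mm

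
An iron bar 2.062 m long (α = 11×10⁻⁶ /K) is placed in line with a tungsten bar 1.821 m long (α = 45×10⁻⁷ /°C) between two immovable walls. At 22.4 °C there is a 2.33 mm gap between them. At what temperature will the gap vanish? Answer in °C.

T = 97.9 °C

α₁L₁ = 2.2682×10⁻⁵ m/K, α₂L₂ = 8.1945×10⁻⁶ m/K → total 3.08765×10⁻⁵ m/K
ΔT = g/(α₁L₁+α₂L₂) = 2.33×10⁻³ / 3.08765×10⁻⁵ = 75.462 K
T = 22.4 + 75.462 = 97.862 °C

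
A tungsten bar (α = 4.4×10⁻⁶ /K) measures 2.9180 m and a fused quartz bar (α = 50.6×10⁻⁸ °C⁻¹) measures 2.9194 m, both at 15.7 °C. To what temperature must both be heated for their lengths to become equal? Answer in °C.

T = 138.9 °C

Equal length when α₁L₁ΔT − α₂L₂ΔT = L₂ − L₁ = 1.40×10⁻³ m
α₁L₁ = 1.28392×10⁻⁵, α₂L₂ = 1.4772164×10⁻⁶ → Δ(αL) = 1.13619836×10⁻⁵ m/K
ΔT = 1.40×10⁻³ / 1.13619836×10⁻⁵ = 123.218 K, so T = 15.7 + 123.218 = 138.918 °C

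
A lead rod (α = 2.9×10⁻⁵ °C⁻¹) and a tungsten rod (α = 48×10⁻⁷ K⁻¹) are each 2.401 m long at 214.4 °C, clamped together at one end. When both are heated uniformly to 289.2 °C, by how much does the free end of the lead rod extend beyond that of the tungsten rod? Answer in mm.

4.35 mm

ΔT = 74.8 K
lead: ΔL = 2.9×10⁻⁵ × 2.401 m × 74.8 = 5.2082×10⁻³ m = 5.2082 mm
tungsten: ΔL = 48×10⁻⁷ × 2.401 m × 74.8 = 8.6206×10⁻⁴ m = 0.86206 mm
difference = 5.2082 − 0.86206 = 4.34614 mm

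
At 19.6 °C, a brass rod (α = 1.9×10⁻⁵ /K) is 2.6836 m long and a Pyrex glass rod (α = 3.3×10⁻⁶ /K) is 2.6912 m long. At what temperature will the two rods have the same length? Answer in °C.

T = 200.1 °C

Equal length when α₁L₁ΔT − α₂L₂ΔT = L₂ − L₁ = 7.60×10⁻³ m
α₁L₁ = 5.09884×10⁻⁵, α₂L₂ = 8.88096×10⁻⁶ → Δ(αL) = 4.210744×10⁻⁵ m/K
ΔT = 7.60×10⁻³ / 4.210744×10⁻⁵ = 180.491 K, so T = 19.6 + 180.491 = 200.091 °C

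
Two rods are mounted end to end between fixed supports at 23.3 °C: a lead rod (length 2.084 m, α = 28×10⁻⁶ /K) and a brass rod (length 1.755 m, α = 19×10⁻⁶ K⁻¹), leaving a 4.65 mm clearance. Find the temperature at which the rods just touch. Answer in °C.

T = 74.0 °C

α₁L₁ = 5.8352×10⁻⁵ m/K, α₂L₂ = 3.3345×10⁻⁵ m/K → total 9.1697×10⁻⁵ m/K
ΔT = g/(α₁L₁+α₂L₂) = 4.65×10⁻³ / 9.1697×10⁻⁵ = 50.710 K
T = 23.3 + 50.710 = 74.010 °C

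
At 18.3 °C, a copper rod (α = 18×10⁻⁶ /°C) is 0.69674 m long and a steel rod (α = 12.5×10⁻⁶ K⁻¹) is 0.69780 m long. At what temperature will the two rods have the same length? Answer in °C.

Equal length when α₁L₁ΔT − α₂L₂ΔT = L₂ − L₁ = 1.06×10⁻³ m
α₁L₁ = 1.254132×10⁻⁵, α₂L₂ = 8.7225×10⁻⁶ → Δ(αL) = 3.81882×10⁻⁶ m/K
ΔT = 1.06×10⁻³ / 3.81882×10⁻⁶ = 277.573 K, so T = 18.3 + 277.573 = 295.873 °C

T = 295.9 °C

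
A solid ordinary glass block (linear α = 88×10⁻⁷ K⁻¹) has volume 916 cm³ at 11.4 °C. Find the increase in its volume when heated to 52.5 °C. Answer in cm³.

Isotropic solid: β ≈ 3α = 2.6×10⁻⁵ /K; ΔT = 41.1 K
ΔV = 3αV₀ΔT = 3(88×10⁻⁷)(916)(41.1) = 0.994 cm³

ΔV = 0.994 cm³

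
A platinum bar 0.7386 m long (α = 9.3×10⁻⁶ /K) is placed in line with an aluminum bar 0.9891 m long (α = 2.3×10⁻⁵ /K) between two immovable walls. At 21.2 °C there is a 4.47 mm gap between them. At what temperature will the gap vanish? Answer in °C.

α₁L₁ = 6.86898×10⁻⁶ m/K, α₂L₂ = 2.27493×10⁻⁵ m/K → total 2.961828×10⁻⁵ m/K
ΔT = g/(α₁L₁+α₂L₂) = 4.47×10⁻³ / 2.961828×10⁻⁵ = 150.92 K
T = 21.2 + 150.92 = 172.12 °C

T = 172 °C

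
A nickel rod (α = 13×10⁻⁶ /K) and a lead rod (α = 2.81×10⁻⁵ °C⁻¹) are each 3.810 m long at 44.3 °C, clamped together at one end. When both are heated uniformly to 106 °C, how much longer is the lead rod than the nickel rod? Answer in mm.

ΔT = 61.7 K
nickel: ΔL = 13×10⁻⁶ × 3.810 m × 61.7 = 3.0560×10⁻³ m = 3.0560 mm
lead: ΔL = 2.81×10⁻⁵ × 3.810 m × 61.7 = 6.6057×10⁻³ m = 6.6057 mm
difference = 6.6057 − 3.0560 = 3.5497 mm

3.55 mm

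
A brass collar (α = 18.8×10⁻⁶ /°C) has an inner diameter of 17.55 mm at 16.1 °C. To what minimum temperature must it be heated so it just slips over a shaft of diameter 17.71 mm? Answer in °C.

Required Δd = 17.71 − 17.55 = 0.16 mm
Δd = αd₀ΔT ⇒ ΔT = Δd/(αd₀) = 0.16 / (18.8×10⁻⁶ × 17.55) = 484.94 K
T_min = 16.1 + 484.94 = 501.04 °C

T = 501 °C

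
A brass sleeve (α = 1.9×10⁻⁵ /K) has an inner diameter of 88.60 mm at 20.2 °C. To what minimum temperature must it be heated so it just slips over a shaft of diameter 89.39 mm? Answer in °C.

Required Δd = 89.39 − 88.60 = 0.79 mm
Δd = αd₀ΔT ⇒ ΔT = Δd/(αd₀) = 0.79 / (1.9×10⁻⁵ × 88.60) = 469.29 K
T_min = 20.2 + 469.29 = 489.49 °C

T = 489 °C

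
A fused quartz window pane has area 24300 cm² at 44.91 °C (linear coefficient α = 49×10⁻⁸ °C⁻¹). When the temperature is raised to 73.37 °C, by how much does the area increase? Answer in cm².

ΔA = 0.678 cm²

Area coefficient ≈ 2α; |ΔT| = 28.46 K
ΔA = 2αA₀ΔT = 2(49×10⁻⁸)(24300)(28.46) = 0.678 cm²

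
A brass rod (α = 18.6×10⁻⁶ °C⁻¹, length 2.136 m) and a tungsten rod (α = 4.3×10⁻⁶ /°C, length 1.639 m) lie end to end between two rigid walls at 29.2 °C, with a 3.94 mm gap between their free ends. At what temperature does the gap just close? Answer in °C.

α₁L₁ = 3.97296×10⁻⁵ m/K, α₂L₂ = 7.0477×10⁻⁶ m/K → total 4.67773×10⁻⁵ m/K
ΔT = g/(α₁L₁+α₂L₂) = 3.94×10⁻³ / 4.67773×10⁻⁵ = 84.23 K
T = 29.2 + 84.23 = 113.43 °C

T = 113 °C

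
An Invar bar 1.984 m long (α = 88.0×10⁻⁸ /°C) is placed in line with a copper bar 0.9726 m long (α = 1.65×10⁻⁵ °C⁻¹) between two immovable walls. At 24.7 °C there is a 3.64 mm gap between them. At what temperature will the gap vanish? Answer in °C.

α₁L₁ = 1.74592×10⁻⁶ m/K, α₂L₂ = 1.60479×10⁻⁵ m/K → total 1.779382×10⁻⁵ m/K
ΔT = g/(α₁L₁+α₂L₂) = 3.64×10⁻³ / 1.779382×10⁻⁵ = 204.57 K
T = 24.7 + 204.57 = 229.27 °C

T = 229 °C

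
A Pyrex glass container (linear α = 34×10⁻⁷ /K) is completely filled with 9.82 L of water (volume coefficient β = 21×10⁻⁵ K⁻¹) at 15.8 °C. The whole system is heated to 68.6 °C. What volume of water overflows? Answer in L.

0.104 L

The container also expands: β_container ≈ 3α = 1.02×10⁻⁵ /K
Net overflow = V₀(β_liq − 3α_cont)ΔT
β − 3α = 2.10×10⁻⁴ − 1.02×10⁻⁵ = 1.998×10⁻⁴ /K; ΔT = 52.8 K
ΔV = 9.82 × 1.998×10⁻⁴ × 52.8 = 0.104 L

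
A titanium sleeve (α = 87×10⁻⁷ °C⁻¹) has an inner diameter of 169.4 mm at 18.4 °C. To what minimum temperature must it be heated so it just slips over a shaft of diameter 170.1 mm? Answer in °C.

Required Δd = 170.1 − 169.4 = 0.7 mm
Δd = αd₀ΔT ⇒ ΔT = Δd/(αd₀) = 0.7 / (87×10⁻⁷ × 169.4) = 474.97 K
T_min = 18.4 + 474.97 = 493.37 °C

T = 493 °C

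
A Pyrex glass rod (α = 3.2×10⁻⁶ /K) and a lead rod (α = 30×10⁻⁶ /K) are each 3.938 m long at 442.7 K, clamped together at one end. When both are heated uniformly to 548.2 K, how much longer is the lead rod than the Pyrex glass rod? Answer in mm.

ΔT = 105.5 K
Pyrex glass: ΔL = 3.2×10⁻⁶ × 3.938 m × 105.5 = 1.3295×10⁻³ m = 1.3295 mm
lead: ΔL = 30×10⁻⁶ × 3.938 m × 105.5 = 1.2464×10⁻² m = 12.464 mm
difference = 12.464 − 1.3295 = 11.1345 mm

11.1 mm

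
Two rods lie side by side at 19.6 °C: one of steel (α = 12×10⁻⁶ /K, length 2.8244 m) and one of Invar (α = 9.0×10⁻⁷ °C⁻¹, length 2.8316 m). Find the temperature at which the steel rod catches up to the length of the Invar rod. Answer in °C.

L₁(1 + α₁ΔT) = L₂(1 + α₂ΔT) ⇒ ΔT = (L₂ − L₁)/(α₁L₁ − α₂L₂)
L₂ − L₁ = 2.8316 − 2.8244 = 7.20×10⁻³ m
α₁L₁ − α₂L₂ = 12×10⁻⁶×2.8244 − 9.0×10⁻⁷×2.8316 = 3.134436×10⁻⁵ m/K
ΔT = 7.20×10⁻³ / 3.134436×10⁻⁵ = 229.706 K
T = 19.6 + 229.706 = 249.306 °C

T = 249.3 °C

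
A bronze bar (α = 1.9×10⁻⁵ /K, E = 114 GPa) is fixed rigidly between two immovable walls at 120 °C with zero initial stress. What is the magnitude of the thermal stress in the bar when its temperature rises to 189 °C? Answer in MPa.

σ = 149 MPa

Fully constrained: the free strain ε = αΔT is blocked, so σ = Eε = EαΔT.
|ΔT| = 69 K
σ = 114×10⁹ × 1.9×10⁻⁵ × 69 = 1.49×10⁸ Pa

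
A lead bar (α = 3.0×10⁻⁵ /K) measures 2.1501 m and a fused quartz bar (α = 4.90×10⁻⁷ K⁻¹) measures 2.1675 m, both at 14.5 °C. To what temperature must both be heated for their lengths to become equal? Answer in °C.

T = 288.8 °C

L₁(1 + α₁ΔT) = L₂(1 + α₂ΔT) ⇒ ΔT = (L₂ − L₁)/(α₁L₁ − α₂L₂)
L₂ − L₁ = 2.1675 − 2.1501 = 1.74×10⁻² m
α₁L₁ − α₂L₂ = 3.0×10⁻⁵×2.1501 − 4.90×10⁻⁷×2.1675 = 6.3440925×10⁻⁵ m/K
ΔT = 1.74×10⁻² / 6.3440925×10⁻⁵ = 274.271 K
T = 14.5 + 274.271 = 288.771 °C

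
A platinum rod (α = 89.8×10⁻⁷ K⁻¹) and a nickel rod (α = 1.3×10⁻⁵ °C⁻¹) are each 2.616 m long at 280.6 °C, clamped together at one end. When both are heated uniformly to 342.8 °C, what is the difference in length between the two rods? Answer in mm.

0.654 mm

ΔT = 62.2 K
platinum: ΔL = 89.8×10⁻⁷ × 2.616 m × 62.2 = 1.4612×10⁻³ m = 1.4612 mm
nickel: ΔL = 1.3×10⁻⁵ × 2.616 m × 62.2 = 2.1153×10⁻³ m = 2.1153 mm
difference = 2.1153 − 1.4612 = 0.6541 mm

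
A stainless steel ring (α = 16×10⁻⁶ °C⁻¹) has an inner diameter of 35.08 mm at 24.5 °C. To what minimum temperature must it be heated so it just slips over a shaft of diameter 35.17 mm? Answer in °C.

Required Δd = 35.17 − 35.08 = 0.09 mm
Δd = αd₀ΔT ⇒ ΔT = Δd/(αd₀) = 0.09 / (16×10⁻⁶ × 35.08) = 160.35 K
T_min = 24.5 + 160.35 = 184.85 °C

T = 185 °C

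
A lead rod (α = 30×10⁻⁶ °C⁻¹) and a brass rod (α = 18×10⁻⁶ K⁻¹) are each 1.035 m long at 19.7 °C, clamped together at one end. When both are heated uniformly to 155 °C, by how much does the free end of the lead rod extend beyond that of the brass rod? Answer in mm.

ΔT = 135.3 K
lead: ΔL = 30×10⁻⁶ × 1.035 m × 135.3 = 4.2011×10⁻³ m = 4.2011 mm
brass: ΔL = 18×10⁻⁶ × 1.035 m × 135.3 = 2.5206×10⁻³ m = 2.5206 mm
difference = 4.2011 − 2.5206 = 1.6805 mm

1.68 mm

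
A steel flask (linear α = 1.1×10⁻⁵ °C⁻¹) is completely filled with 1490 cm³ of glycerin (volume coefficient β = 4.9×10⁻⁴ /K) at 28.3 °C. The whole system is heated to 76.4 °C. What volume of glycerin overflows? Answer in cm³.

32.8 cm³

The flask also expands: β_container ≈ 3α = 3.3×10⁻⁵ /K
Net overflow = V₀(β_liq − 3α_cont)ΔT
β − 3α = 4.90×10⁻⁴ − 3.3×10⁻⁵ = 4.57×10⁻⁴ /K; ΔT = 48.1 K
ΔV = 1490 × 4.57×10⁻⁴ × 48.1 = 32.8 cm³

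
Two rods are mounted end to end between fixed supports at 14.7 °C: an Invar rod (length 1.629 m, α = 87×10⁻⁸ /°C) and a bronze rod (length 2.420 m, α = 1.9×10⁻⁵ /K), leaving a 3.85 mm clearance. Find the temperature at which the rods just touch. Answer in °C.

α₁L₁ = 1.41723×10⁻⁶ m/K, α₂L₂ = 4.598×10⁻⁵ m/K → total 4.739723×10⁻⁵ m/K
ΔT = g/(α₁L₁+α₂L₂) = 3.85×10⁻³ / 4.739723×10⁻⁵ = 81.228 K
T = 14.7 + 81.228 = 95.928 °C

T = 95.9 °C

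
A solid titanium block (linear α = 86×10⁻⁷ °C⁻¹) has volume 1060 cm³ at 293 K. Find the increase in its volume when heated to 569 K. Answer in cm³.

Isotropic solid: β ≈ 3α = 2.6×10⁻⁵ /K; ΔT = 276 K
ΔV = 3αV₀ΔT = 3(86×10⁻⁷)(1060)(276) = 7.55 cm³

ΔV = 7.55 cm³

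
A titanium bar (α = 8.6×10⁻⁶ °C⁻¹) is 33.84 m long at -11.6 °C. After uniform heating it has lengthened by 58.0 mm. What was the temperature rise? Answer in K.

ΔL = αL₀ΔT ⇒ ΔT = ΔL / (αL₀)
ΔT = 58.0×10⁻³ m / (8.6×10⁻⁶ × 33.84 m) = 199.30 K

ΔT = 199 K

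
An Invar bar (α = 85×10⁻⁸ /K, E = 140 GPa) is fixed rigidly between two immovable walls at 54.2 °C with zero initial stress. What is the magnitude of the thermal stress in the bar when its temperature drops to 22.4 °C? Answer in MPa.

σ = 3.78 MPa

Fully constrained: the free strain ε = αΔT is blocked, so σ = Eε = EαΔT.
|ΔT| = 31.8 K
σ = 140×10⁹ × 85×10⁻⁸ × 31.8 = 3.78×10⁶ Pa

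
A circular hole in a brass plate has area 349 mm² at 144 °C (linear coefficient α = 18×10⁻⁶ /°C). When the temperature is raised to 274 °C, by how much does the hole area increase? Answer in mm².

ΔA = 1.63 mm²

Area coefficient ≈ 2α; |ΔT| = 130 K
ΔA = 2αA₀ΔT = 2(18×10⁻⁶)(349)(130) = 1.63 mm²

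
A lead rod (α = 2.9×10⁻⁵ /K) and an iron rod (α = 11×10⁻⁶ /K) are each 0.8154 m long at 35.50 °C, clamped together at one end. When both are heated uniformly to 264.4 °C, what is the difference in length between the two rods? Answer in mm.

3.36 mm

ΔT = 228.90 K
lead: ΔL = 2.9×10⁻⁵ × 0.8154 m × 228.90 = 5.4127×10⁻³ m = 5.4127 mm
iron: ΔL = 11×10⁻⁶ × 0.8154 m × 228.90 = 2.0531×10⁻³ m = 2.0531 mm
difference = 5.4127 − 2.0531 = 3.3596 mm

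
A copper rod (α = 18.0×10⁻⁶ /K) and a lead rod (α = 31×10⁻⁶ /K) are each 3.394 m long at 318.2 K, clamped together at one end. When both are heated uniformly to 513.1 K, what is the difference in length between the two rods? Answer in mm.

8.60 mm

ΔT = 194.9 K
copper: ΔL = 18.0×10⁻⁶ × 3.394 m × 194.9 = 1.1907×10⁻² m = 11.907 mm
lead: ΔL = 31×10⁻⁶ × 3.394 m × 194.9 = 2.0506×10⁻² m = 20.506 mm
difference = 20.506 − 11.907 = 8.599 mm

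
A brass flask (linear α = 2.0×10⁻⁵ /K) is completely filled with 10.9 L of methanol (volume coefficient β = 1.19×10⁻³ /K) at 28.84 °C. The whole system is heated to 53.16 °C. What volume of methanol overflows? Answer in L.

0.300 L

The flask also expands: β_container ≈ 3α = 6.0×10⁻⁵ /K
Net overflow = V₀(β_liq − 3α_cont)ΔT
β − 3α = 1.19×10⁻³ − 6.0×10⁻⁵ = 1.13×10⁻³ /K; ΔT = 24.32 K
ΔV = 10.9 × 1.13×10⁻³ × 24.32 = 0.300 L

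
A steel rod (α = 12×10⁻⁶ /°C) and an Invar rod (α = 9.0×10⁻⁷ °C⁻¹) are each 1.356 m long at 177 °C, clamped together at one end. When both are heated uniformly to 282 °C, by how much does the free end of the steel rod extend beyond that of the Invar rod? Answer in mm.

1.58 mm

ΔT = 105 K
steel: ΔL = 12×10⁻⁶ × 1.356 m × 105 = 1.7086×10⁻³ m = 1.7086 mm
Invar: ΔL = 9.0×10⁻⁷ × 1.356 m × 105 = 1.2814×10⁻⁴ m = 0.12814 mm
difference = 1.7086 − 0.12814 = 1.58046 mm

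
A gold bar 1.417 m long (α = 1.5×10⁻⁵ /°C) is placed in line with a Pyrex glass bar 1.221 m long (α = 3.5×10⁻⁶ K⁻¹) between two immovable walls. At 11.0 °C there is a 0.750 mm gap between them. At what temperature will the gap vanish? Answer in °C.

T = 40.4 °C

α₁L₁ = 2.1255×10⁻⁵ m/K, α₂L₂ = 4.2735×10⁻⁶ m/K → total 2.55285×10⁻⁵ m/K
ΔT = g/(α₁L₁+α₂L₂) = 7.50×10⁻⁴ / 2.55285×10⁻⁵ = 29.379 K
T = 11.0 + 29.379 = 40.379 °C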